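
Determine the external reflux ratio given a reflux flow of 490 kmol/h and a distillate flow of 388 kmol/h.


Reflux ratio definition: R = L / D (liquid returned / distillate withdrawn)
L = 490 kmol/h, D = 388 kmol/h
R = 490 / 388 = 1.263

1.263


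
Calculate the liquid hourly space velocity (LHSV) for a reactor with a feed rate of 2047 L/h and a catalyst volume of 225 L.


LHSV = volumetric feed rate / catalyst volume
= 2047 L/h / 225 L
= 9.098 h^-1

9.098 h^-1


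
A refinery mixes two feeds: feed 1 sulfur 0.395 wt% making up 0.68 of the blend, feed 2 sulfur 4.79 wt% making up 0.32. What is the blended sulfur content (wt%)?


Linear sulfur blending: S_blend = x1*S1 + x2*S2
Contribution 1: 0.68 * 0.395 = 0.2686 wt%
Contribution 2: 0.32 * 4.79 = 1.5328 wt%
S_blend = 0.2686 + 1.5328 = 1.8014

1.8014 wt%


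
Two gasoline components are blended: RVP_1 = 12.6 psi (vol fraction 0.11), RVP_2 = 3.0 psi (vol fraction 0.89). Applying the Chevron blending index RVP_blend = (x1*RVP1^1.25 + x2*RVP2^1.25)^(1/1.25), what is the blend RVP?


Chevron index: RVP_blend = (sum xi*RVPi^1.25)^(1/1.25)
RVP^1.25 terms: 0.11 * 12.6^1.25 + 0.89 * 3.0^1.25 = 6.12521
RVP_blend = 6.12521^(1/1.25) = 4.263

4.263 psi


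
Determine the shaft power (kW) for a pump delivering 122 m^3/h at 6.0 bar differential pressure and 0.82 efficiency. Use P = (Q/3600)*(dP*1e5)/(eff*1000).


Q = 122 / 3600 = 0.0338889 m^3/s
P = 0.0338889 * (6.0 * 1e5) / 0.82 / 1000 = 24.80

24.80 kW


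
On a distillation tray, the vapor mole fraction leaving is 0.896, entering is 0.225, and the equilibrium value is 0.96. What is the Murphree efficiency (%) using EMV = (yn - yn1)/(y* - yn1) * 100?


Murphree vapor efficiency: EMV = (y_n - y_(n-1)) / (y*_n - y_(n-1)) * 100
EMV = (0.896 - 0.225) / (0.96 - 0.225) * 100 = 0.671 / 0.735 * 100 = 91.29

91.29 %


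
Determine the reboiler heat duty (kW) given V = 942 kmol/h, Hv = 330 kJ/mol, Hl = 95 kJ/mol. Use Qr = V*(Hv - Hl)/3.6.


Qr = 942 * (330 - 95) / 3.6 = 942 * 235 / 3.6 = 61490

61490 kW


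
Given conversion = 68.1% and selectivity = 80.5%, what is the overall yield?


Overall yield = conversion (%) * selectivity (%) / 100
Conversion = 68.1%, Selectivity = 80.5%
Y = 68.1 * 80.5 / 100
= 54.8205 %

54.8205 %


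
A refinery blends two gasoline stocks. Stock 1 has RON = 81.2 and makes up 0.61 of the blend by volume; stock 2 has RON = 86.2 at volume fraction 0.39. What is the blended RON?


Linear blending: RON_blend = sum(vi * RONi)
Contribution 1: 0.61 * 81.2 = 49.532
Contribution 2: 0.39 * 86.2 = 33.618
RON_blend = 49.532 + 33.618 = 83.15

83.15


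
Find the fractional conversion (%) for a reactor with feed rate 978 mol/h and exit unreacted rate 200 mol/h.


X = (F_in - F_out) / F_in * 100
Moles reacted = 978 - 200 = 778
X = 778 / 978 * 100
= 0.7955 * 100
= 79.55 %

79.55 %


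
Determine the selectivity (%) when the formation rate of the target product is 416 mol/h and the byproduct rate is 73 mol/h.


Selectivity = desired / (desired + undesired) * 100
Total products = 416 + 73 = 489 mol/h
S = 416 / 489 * 100
= 0.8507 * 100
= 85.07 %

85.07 %


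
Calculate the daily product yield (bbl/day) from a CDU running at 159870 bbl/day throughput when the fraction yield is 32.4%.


Crude throughput = 159870 bbl/day
Fraction yield = 32.4%
yield = throughput * fraction / 100
yield = 159870 * 32.4 / 100 = 51797.88

51797.88 bbl/day


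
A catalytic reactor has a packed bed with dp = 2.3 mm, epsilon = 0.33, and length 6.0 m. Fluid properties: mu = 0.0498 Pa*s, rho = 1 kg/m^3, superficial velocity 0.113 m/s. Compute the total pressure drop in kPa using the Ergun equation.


dp = 2.3 mm = 0.0023 m
Viscous term = 150*0.0498*0.113*(1-0.33)^2 / (0.0023^2*0.33^3) = 1993200
Inertial term = 1.75*1*0.113^2*(1-0.33) / (0.0023*0.33^3) = 181.134
dP/L = 1993200 + 181.134 = 1993380 Pa/m
dP = 1993380 * 6.0 / 1000 = 11960 kPa

11960 kPa


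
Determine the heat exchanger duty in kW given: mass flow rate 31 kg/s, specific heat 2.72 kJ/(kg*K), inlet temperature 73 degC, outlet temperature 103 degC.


Q = m_dot * cp * delta_T
delta_T = 103 - 73 = 30 K
Q = 31 * 2.72 * 30
= 84.32 * 30
= 2529.6 kW

2529.6 kW


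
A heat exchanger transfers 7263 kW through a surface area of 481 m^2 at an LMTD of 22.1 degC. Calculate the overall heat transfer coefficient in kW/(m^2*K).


From Q = U*A*LMTD, U = Q / (A * LMTD)
U = 7263 / (481 * 22.1) = 7263 / 10630.1 = 0.6832

0.6832 kW/(m^2*K)


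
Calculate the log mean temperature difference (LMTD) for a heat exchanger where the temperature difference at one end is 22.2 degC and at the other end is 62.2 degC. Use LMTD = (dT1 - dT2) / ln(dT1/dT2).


LMTD = (dT1 - dT2) / ln(dT1/dT2)
= (22.2 - 62.2) / ln(22.2 / 62.2) = -40 / -1.03026 = 38.83

38.83 degC


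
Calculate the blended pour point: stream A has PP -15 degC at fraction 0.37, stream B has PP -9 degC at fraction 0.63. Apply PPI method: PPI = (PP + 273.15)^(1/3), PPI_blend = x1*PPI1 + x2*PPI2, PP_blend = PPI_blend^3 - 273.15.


PPI_1 = (-15 + 273.15)^(1/3) = 6.36733
PPI_2 = (-9 + 273.15)^(1/3) = 6.416283
PPI_blend = 0.37 * 6.36733 + 0.63 * 6.416283 = 6.39817
PP_blend = 6.39817^3 - 273.15 = 261.9192 - 273.15 = -11.23

-11.23 degC


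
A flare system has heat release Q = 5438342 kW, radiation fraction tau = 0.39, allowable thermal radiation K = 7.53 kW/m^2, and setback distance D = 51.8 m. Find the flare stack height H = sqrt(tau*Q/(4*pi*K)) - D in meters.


tau*Q/(4*pi*K) = 0.39 * 5438342 / (4 * pi * 7.53) = 22414.4
sqrt(22414.4) = 149.714
H = 149.714 - 51.8 = 97.91

97.91 m


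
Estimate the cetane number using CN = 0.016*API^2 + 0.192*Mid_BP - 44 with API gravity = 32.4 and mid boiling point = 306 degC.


CN = 0.016 * 32.4^2 + 0.192 * 306 - 44
CN = 16.79616 + 58.752 - 44 = 31.54816

31.54816


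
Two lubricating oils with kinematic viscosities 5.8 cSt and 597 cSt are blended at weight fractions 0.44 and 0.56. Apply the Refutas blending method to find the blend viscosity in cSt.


Refutas method: VBN_i = 14.534*ln(ln(visc_i + 0.8)) + 10.975, blended linearly by mass fraction; since VBN is linear in VBI_i = ln(ln(visc_i + 0.8)) and the fractions sum to 1, blend VBI directly: visc = exp(exp(VBI_blend)) - 0.8
VBI_1 = ln(ln(5.8 + 0.8)) = 0.635025
VBI_2 = ln(ln(597 + 0.8)) = 1.85524
VBI_blend = 0.44 * 0.635025 + 0.56 * 1.85524 = 1.31835
visc_blend = exp(exp(1.31835)) - 0.8 = 41.18

41.18 cSt


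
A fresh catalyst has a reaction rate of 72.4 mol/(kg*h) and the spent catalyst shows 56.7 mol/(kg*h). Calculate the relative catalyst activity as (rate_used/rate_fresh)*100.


Activity (%) = (rate_used / rate_fresh) * 100
rate_used = 56.7, rate_fresh = 72.4
= (56.7 / 72.4) * 100
= 0.7831 * 100 = 78.31

78.31 %


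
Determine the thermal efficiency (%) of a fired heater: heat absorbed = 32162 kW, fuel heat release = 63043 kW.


Furnace efficiency = Q_absorbed / Q_fuel * 100
= 32162 / 63043 * 100 = 51.02

51.02 %


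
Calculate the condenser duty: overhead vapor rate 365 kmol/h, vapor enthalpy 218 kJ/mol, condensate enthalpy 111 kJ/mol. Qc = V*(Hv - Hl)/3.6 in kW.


Qc = 365 * (218 - 111) / 3.6 = 365 * 107 / 3.6 = 10850

10850 kW


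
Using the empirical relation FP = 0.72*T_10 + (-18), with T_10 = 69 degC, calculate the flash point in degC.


FP = 0.72 * 69 + (-18) = 31.68

31.68 degC


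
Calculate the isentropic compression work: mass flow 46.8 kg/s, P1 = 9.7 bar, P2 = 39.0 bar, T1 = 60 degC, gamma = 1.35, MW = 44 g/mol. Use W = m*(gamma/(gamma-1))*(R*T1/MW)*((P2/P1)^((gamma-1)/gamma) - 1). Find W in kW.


Isentropic work: W = m*(gamma/(gamma-1))*(R*T1/MW)*((P2/P1)^((gamma-1)/gamma) - 1)
T1 = 60 + 273.15 = 333.15 K
Pressure ratio = 39.0 / 9.7 = 4.02062
Exponent = (1.35 - 1)/1.35 = 0.259259
(P2/P1)^exp - 1 = 4.02062^0.259259 - 1 = 0.434394
W = 46.8 * 1.35 / 0.35 * 8.314 * 333.15 / 44 * 0.434394 = 4936

4936 kW


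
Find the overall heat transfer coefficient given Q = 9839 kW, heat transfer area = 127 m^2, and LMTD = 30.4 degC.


From Q = U*A*LMTD, U = Q / (A * LMTD)
U = 9839 / (127 * 30.4) = 9839 / 3860.8 = 2.548

2.548 kW/(m^2*K)


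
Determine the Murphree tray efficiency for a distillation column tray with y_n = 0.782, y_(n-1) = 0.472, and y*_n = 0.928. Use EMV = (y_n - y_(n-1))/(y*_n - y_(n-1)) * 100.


Murphree vapor efficiency: EMV = (y_n - y_(n-1)) / (y*_n - y_(n-1)) * 100
EMV = (0.782 - 0.472) / (0.928 - 0.472) * 100 = 0.31 / 0.456 * 100 = 67.98

67.98 %


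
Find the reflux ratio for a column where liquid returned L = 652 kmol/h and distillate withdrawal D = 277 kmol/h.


Reflux ratio definition: R = L / D (liquid returned / distillate withdrawn)
L = 652 kmol/h, D = 277 kmol/h
R = 652 / 277 = 2.354

2.354


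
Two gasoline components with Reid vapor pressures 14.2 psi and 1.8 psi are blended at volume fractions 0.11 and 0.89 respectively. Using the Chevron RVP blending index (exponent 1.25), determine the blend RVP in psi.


Chevron index: RVP_blend = (sum xi*RVPi^1.25)^(1/1.25)
RVP^1.25 terms: 0.11 * 14.2^1.25 + 0.89 * 1.8^1.25 = 4.88775
RVP_blend = 4.88775^(1/1.25) = 3.559

3.559 psi


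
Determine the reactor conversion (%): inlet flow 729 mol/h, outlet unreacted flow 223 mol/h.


X = (F_in - F_out) / F_in * 100
Moles reacted = 729 - 223 = 506
X = 506 / 729 * 100
= 0.6941 * 100
= 69.41 %

69.41 %


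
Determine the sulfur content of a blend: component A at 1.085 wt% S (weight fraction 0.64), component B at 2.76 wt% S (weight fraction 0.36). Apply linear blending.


Linear sulfur blending: S_blend = x1*S1 + x2*S2
Contribution 1: 0.64 * 1.085 = 0.6944 wt%
Contribution 2: 0.36 * 2.76 = 0.9936 wt%
S_blend = 0.6944 + 0.9936 = 1.688

1.688 wt%


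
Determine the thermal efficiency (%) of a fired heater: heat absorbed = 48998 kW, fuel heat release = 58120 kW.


Furnace efficiency = Q_absorbed / Q_fuel * 100
= 48998 / 58120 * 100 = 84.30

84.30 %


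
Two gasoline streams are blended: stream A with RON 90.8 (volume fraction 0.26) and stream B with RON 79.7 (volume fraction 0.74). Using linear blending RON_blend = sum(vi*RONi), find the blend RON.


Linear blending: RON_blend = sum(vi * RONi)
Contribution 1: 0.26 * 90.8 = 23.608
Contribution 2: 0.74 * 79.7 = 58.978
RON_blend = 23.608 + 58.978 = 82.586

82.586


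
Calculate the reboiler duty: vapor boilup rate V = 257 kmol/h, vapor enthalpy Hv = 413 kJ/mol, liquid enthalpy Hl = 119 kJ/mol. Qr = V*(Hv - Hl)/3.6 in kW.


Qr = 257 * (413 - 119) / 3.6 = 257 * 294 / 3.6 = 20990

20990 kW


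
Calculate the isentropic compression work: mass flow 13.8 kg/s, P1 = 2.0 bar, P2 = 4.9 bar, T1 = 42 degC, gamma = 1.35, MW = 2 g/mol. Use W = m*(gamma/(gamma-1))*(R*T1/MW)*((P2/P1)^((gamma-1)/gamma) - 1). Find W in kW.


Isentropic work: W = m*(gamma/(gamma-1))*(R*T1/MW)*((P2/P1)^((gamma-1)/gamma) - 1)
T1 = 42 + 273.15 = 315.15 K
Pressure ratio = 4.9 / 2.0 = 2.45
Exponent = (1.35 - 1)/1.35 = 0.259259
(P2/P1)^exp - 1 = 2.45^0.259259 - 1 = 0.261522
W = 13.8 * 1.35 / 0.35 * 8.314 * 315.15 / 2 * 0.261522 = 18240

18240 kW


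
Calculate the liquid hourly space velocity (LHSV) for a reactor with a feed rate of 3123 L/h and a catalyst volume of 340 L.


LHSV = volumetric feed rate / catalyst volume
= 3123 L/h / 340 L
= 9.185 h^-1

9.185 h^-1


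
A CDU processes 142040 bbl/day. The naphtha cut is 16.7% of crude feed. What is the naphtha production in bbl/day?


Crude throughput = 142040 bbl/day
Fraction yield = 16.7%
yield = throughput * fraction / 100
yield = 142040 * 16.7 / 100 = 23720.68

23720.68 bbl/day


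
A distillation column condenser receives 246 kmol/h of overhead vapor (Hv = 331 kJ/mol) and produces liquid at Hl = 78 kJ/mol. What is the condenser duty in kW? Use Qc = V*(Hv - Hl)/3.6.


Qc = 246 * (331 - 78) / 3.6 = 246 * 253 / 3.6 = 17290

17290 kW


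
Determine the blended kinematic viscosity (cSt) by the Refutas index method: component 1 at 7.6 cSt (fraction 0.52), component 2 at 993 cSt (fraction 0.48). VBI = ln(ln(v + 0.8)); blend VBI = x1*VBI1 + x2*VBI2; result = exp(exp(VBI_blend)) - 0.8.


Refutas method: VBN_i = 14.534*ln(ln(visc_i + 0.8)) + 10.975, blended linearly by mass fraction; since VBN is linear in VBI_i = ln(ln(visc_i + 0.8)) and the fractions sum to 1, blend VBI directly: visc = exp(exp(VBI_blend)) - 0.8
VBI_1 = ln(ln(7.6 + 0.8)) = 0.755291
VBI_2 = ln(ln(993 + 0.8)) = 1.93174
VBI_blend = 0.52 * 0.755291 + 0.48 * 1.93174 = 1.31999
visc_blend = exp(exp(1.31999)) - 0.8 = 41.44

41.44 cSt


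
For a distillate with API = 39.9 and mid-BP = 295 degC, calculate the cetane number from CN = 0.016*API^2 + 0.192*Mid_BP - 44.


CN = 0.016 * 39.9^2 + 0.192 * 295 - 44
CN = 25.47216 + 56.64 - 44 = 38.11216

38.11216


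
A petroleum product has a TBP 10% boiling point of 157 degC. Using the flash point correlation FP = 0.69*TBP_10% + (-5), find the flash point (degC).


FP = 0.69 * 157 + (-5) = 103.33

103.33 degC


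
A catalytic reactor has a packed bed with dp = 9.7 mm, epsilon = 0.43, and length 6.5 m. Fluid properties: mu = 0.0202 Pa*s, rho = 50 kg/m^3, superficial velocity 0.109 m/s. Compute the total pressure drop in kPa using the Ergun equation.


dp = 9.7 mm = 0.0097 m
Viscous term = 150*0.0202*0.109*(1-0.43)^2 / (0.0097^2*0.43^3) = 14344
Inertial term = 1.75*50*0.109^2*(1-0.43) / (0.0097*0.43^3) = 768.349
dP/L = 14344 + 768.349 = 15112.3 Pa/m
dP = 15112.3 * 6.5 / 1000 = 98.23 kPa

98.23 kPa


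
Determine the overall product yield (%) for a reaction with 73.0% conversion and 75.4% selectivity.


Overall yield = conversion (%) * selectivity (%) / 100
Conversion = 73.0%, Selectivity = 75.4%
Y = 73.0 * 75.4 / 100
= 55.042 %

55.042 %


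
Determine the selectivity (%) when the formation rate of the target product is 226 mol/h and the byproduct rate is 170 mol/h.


Selectivity = desired / (desired + undesired) * 100
Total products = 226 + 170 = 396 mol/h
S = 226 / 396 * 100
= 0.5707 * 100
= 57.07 %

57.07 %


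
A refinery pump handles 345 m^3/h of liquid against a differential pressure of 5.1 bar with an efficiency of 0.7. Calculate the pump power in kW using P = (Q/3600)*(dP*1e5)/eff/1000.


Q = 345 / 3600 = 0.0958333 m^3/s
P = 0.0958333 * (5.1 * 1e5) / 0.7 / 1000 = 69.82

69.82 kW


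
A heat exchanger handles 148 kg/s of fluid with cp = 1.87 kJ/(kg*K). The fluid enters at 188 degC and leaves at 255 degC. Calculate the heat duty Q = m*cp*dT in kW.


Q = m_dot * cp * delta_T
delta_T = 255 - 188 = 67 K
Q = 148 * 1.87 * 67
= 276.76 * 67
= 18542.92 kW

18542.92 kW


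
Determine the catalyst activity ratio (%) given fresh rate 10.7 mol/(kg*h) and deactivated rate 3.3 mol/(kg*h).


Activity (%) = (rate_used / rate_fresh) * 100
rate_used = 3.3, rate_fresh = 10.7
= (3.3 / 10.7) * 100
= 0.3084 * 100 = 30.84

30.84 %


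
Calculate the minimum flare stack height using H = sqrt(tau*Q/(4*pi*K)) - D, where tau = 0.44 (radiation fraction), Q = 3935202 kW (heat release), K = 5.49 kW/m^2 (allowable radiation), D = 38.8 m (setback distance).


tau*Q/(4*pi*K) = 0.44 * 3935202 / (4 * pi * 5.49) = 25097.9
sqrt(25097.9) = 158.423
H = 158.423 - 38.8 = 119.6

119.6 m


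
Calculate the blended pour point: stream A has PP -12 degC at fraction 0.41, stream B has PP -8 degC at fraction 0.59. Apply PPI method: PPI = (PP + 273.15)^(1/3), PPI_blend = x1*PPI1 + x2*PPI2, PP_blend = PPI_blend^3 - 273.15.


PPI_1 = (-12 + 273.15)^(1/3) = 6.391901
PPI_2 = (-8 + 273.15)^(1/3) = 6.42437
PPI_blend = 0.41 * 6.391901 + 0.59 * 6.42437 = 6.411058
PP_blend = 6.411058^3 - 273.15 = 263.5052 - 273.15 = -9.64

-9.64 degC


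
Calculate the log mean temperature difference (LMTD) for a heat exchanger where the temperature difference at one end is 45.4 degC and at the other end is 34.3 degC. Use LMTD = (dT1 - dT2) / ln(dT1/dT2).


LMTD = (dT1 - dT2) / ln(dT1/dT2)
= (45.4 - 34.3) / ln(45.4 / 34.3) = 11.1 / 0.280367 = 39.59

39.59 degC


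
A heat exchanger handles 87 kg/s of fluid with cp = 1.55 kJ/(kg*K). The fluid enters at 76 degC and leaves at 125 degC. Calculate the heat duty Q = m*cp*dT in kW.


Q = m_dot * cp * delta_T
delta_T = 125 - 76 = 49 K
Q = 87 * 1.55 * 49
= 134.85 * 49
= 6607.65 kW

6607.65 kW


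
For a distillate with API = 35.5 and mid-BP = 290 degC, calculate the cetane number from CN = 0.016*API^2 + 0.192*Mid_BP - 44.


CN = 0.016 * 35.5^2 + 0.192 * 290 - 44
CN = 20.164 + 55.68 - 44 = 31.844

31.844


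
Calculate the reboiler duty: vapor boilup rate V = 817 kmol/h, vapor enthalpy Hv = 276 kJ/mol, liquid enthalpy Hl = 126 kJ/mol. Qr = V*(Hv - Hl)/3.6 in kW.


Qr = 817 * (276 - 126) / 3.6 = 817 * 150 / 3.6 = 34040

34040 kW


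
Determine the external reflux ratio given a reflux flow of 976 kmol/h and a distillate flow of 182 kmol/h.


Reflux ratio definition: R = L / D (liquid returned / distillate withdrawn)
L = 976 kmol/h, D = 182 kmol/h
R = 976 / 182 = 5.363

5.363


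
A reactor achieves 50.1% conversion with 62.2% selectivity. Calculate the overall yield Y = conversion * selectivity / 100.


Overall yield = conversion (%) * selectivity (%) / 100
Conversion = 50.1%, Selectivity = 62.2%
Y = 50.1 * 62.2 / 100
= 31.1622 %

31.1622 %


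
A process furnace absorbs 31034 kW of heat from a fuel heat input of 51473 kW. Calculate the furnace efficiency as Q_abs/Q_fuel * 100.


Furnace efficiency = Q_absorbed / Q_fuel * 100
= 31034 / 51473 * 100 = 60.29

60.29 %


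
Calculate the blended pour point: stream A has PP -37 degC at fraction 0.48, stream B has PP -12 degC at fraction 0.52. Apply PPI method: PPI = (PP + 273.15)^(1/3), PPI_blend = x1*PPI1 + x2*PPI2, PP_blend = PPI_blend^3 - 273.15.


PPI_1 = (-37 + 273.15)^(1/3) = 6.181056
PPI_2 = (-12 + 273.15)^(1/3) = 6.391901
PPI_blend = 0.48 * 6.181056 + 0.52 * 6.391901 = 6.290695
PP_blend = 6.290695^3 - 273.15 = 248.9407 - 273.15 = -24.21

-24.21 degC


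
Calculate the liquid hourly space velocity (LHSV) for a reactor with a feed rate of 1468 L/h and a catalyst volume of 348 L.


LHSV = volumetric feed rate / catalyst volume
= 1468 L/h / 348 L
= 4.218 h^-1

4.218 h^-1


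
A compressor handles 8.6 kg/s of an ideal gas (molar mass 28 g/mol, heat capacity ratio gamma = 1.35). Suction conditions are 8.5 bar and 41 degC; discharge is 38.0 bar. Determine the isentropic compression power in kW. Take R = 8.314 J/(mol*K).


Isentropic work: W = m*(gamma/(gamma-1))*(R*T1/MW)*((P2/P1)^((gamma-1)/gamma) - 1)
T1 = 41 + 273.15 = 314.15 K
Pressure ratio = 38.0 / 8.5 = 4.47059
Exponent = (1.35 - 1)/1.35 = 0.259259
(P2/P1)^exp - 1 = 4.47059^0.259259 - 1 = 0.474392
W = 8.6 * 1.35 / 0.35 * 8.314 * 314.15 / 28 * 0.474392 = 1468

1468 kW


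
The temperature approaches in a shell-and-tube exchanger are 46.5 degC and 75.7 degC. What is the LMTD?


LMTD = (dT1 - dT2) / ln(dT1/dT2)
= (46.5 - 75.7) / ln(46.5 / 75.7) = -29.2 / -0.487326 = 59.92

59.92 degC


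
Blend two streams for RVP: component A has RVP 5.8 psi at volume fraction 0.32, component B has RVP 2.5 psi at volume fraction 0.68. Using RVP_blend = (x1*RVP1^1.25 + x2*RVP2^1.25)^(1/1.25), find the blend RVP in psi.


Chevron index: RVP_blend = (sum xi*RVPi^1.25)^(1/1.25)
RVP^1.25 terms: 0.32 * 5.8^1.25 + 0.68 * 2.5^1.25 = 5.01792
RVP_blend = 5.01792^(1/1.25) = 3.634

3.634 psi


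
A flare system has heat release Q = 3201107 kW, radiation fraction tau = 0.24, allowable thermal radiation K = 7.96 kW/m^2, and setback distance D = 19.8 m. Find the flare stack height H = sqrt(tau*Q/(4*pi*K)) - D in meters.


tau*Q/(4*pi*K) = 0.24 * 3201107 / (4 * pi * 7.96) = 7680.48
sqrt(7680.48) = 87.6383
H = 87.6383 - 19.8 = 67.84

67.84 m


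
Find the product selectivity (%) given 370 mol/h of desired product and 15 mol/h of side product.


Selectivity = desired / (desired + undesired) * 100
Total products = 370 + 15 = 385 mol/h
S = 370 / 385 * 100
= 0.9610 * 100
= 96.10 %

96.10 %


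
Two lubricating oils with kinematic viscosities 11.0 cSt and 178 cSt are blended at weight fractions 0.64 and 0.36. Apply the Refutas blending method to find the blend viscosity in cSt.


Refutas method: VBN_i = 14.534*ln(ln(visc_i + 0.8)) + 10.975, blended linearly by mass fraction; since VBN is linear in VBI_i = ln(ln(visc_i + 0.8)) and the fractions sum to 1, blend VBI directly: visc = exp(exp(VBI_blend)) - 0.8
VBI_1 = ln(ln(11.0 + 0.8)) = 0.903448
VBI_2 = ln(ln(178 + 0.8)) = 1.64601
VBI_blend = 0.64 * 0.903448 + 0.36 * 1.64601 = 1.17077
visc_blend = exp(exp(1.17077)) - 0.8 = 24.34

24.34 cSt


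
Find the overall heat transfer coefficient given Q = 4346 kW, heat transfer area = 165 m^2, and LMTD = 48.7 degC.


From Q = U*A*LMTD, U = Q / (A * LMTD)
U = 4346 / (165 * 48.7) = 4346 / 8035.5 = 0.5408

0.5408 kW/(m^2*K)


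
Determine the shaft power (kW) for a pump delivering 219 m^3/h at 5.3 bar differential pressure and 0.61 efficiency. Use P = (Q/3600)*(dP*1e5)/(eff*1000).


Q = 219 / 3600 = 0.0608333 m^3/s
P = 0.0608333 * (5.3 * 1e5) / 0.61 / 1000 = 52.86

52.86 kW


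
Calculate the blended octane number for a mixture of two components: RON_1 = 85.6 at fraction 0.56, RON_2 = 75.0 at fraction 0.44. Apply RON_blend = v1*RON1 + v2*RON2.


Linear blending: RON_blend = sum(vi * RONi)
Contribution 1: 0.56 * 85.6 = 47.936
Contribution 2: 0.44 * 75.0 = 33
RON_blend = 47.936 + 33 = 80.936

80.936


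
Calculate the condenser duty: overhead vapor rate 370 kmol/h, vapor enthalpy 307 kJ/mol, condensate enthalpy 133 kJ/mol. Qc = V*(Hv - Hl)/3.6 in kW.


Qc = 370 * (307 - 133) / 3.6 = 370 * 174 / 3.6 = 17880

17880 kW


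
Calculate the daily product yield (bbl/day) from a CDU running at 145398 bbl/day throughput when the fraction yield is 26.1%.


Crude throughput = 145398 bbl/day
Fraction yield = 26.1%
yield = throughput * fraction / 100
yield = 145398 * 26.1 / 100 = 37948.878

37948.878 bbl/day


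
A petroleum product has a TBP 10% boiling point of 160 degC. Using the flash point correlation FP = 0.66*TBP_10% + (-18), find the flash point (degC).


FP = 0.66 * 160 + (-18) = 87.6

87.6 degC


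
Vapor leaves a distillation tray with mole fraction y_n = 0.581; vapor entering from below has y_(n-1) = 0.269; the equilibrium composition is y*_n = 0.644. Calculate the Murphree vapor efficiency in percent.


Murphree vapor efficiency: EMV = (y_n - y_(n-1)) / (y*_n - y_(n-1)) * 100
EMV = (0.581 - 0.269) / (0.644 - 0.269) * 100 = 0.312 / 0.375 * 100 = 83.20

83.20 %


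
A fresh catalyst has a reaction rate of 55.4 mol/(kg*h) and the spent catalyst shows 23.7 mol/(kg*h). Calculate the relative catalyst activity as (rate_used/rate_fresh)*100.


Activity (%) = (rate_used / rate_fresh) * 100
rate_used = 23.7, rate_fresh = 55.4
= (23.7 / 55.4) * 100
= 0.4278 * 100 = 42.78

42.78 %


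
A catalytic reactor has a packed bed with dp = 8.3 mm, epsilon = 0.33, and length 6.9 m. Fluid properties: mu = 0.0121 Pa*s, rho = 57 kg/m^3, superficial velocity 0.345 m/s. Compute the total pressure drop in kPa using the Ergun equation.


dp = 8.3 mm = 0.0083 m
Viscous term = 150*0.0121*0.345*(1-0.33)^2 / (0.0083^2*0.33^3) = 113540
Inertial term = 1.75*57*0.345^2*(1-0.33) / (0.0083*0.33^3) = 26669
dP/L = 113540 + 26669 = 140209 Pa/m
dP = 140209 * 6.9 / 1000 = 967.4 kPa

967.4 kPa


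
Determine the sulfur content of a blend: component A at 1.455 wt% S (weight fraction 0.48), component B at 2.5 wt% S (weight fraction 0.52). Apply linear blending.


Linear sulfur blending: S_blend = x1*S1 + x2*S2
Contribution 1: 0.48 * 1.455 = 0.6984 wt%
Contribution 2: 0.52 * 2.5 = 1.3 wt%
S_blend = 0.6984 + 1.3 = 1.9984

1.9984 wt%


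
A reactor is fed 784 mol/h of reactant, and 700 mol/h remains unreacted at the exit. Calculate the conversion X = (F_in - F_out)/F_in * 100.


X = (F_in - F_out) / F_in * 100
Moles reacted = 784 - 700 = 84
X = 84 / 784 * 100
= 0.1071 * 100
= 10.71 %

10.71 %


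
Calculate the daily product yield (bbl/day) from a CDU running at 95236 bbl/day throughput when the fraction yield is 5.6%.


Crude throughput = 95236 bbl/day
Fraction yield = 5.6%
yield = throughput * fraction / 100
yield = 95236 * 5.6 / 100 = 5333.216

5333.216 bbl/day


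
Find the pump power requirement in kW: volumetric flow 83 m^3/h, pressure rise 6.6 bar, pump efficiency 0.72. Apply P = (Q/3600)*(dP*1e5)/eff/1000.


Q = 83 / 3600 = 0.0230556 m^3/s
P = 0.0230556 * (6.6 * 1e5) / 0.72 / 1000 = 21.13

21.13 kW


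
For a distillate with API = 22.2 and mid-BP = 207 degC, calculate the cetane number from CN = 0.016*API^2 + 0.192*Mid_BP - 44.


CN = 0.016 * 22.2^2 + 0.192 * 207 - 44
CN = 7.88544 + 39.744 - 44 = 3.62944

3.62944


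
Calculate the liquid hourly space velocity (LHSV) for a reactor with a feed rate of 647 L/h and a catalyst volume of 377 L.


LHSV = volumetric feed rate / catalyst volume
= 647 L/h / 377 L
= 1.716 h^-1

1.716 h^-1


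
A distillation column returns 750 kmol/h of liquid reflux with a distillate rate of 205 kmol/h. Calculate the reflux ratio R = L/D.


Reflux ratio definition: R = L / D (liquid returned / distillate withdrawn)
L = 750 kmol/h, D = 205 kmol/h
R = 750 / 205 = 3.659

3.659


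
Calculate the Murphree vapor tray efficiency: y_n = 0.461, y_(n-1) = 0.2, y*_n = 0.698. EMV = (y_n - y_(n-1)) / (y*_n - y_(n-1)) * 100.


Murphree vapor efficiency: EMV = (y_n - y_(n-1)) / (y*_n - y_(n-1)) * 100
EMV = (0.461 - 0.2) / (0.698 - 0.2) * 100 = 0.261 / 0.498 * 100 = 52.41

52.41 %


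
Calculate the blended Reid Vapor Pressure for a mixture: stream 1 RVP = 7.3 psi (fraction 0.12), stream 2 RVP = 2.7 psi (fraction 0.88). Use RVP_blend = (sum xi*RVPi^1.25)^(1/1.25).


Chevron index: RVP_blend = (sum xi*RVPi^1.25)^(1/1.25)
RVP^1.25 terms: 0.12 * 7.3^1.25 + 0.88 * 2.7^1.25 = 4.48561
RVP_blend = 4.48561^(1/1.25) = 3.322

3.322 psi


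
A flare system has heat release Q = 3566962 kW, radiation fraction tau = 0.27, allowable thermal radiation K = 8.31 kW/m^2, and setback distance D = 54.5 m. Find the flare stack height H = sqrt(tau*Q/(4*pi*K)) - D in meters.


tau*Q/(4*pi*K) = 0.27 * 3566962 / (4 * pi * 8.31) = 9222.56
sqrt(9222.56) = 96.0342
H = 96.0342 - 54.5 = 41.53

41.53 m


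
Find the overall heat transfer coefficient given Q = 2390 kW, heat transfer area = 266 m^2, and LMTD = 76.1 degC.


From Q = U*A*LMTD, U = Q / (A * LMTD)
U = 2390 / (266 * 76.1) = 2390 / 20242.6 = 0.1181

0.1181 kW/(m^2*K)


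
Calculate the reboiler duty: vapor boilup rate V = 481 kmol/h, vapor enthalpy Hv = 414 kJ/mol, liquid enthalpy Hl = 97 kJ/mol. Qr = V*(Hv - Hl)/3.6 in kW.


Qr = 481 * (414 - 97) / 3.6 = 481 * 317 / 3.6 = 42350

42350 kW


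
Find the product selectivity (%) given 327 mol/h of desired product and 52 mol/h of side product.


Selectivity = desired / (desired + undesired) * 100
Total products = 327 + 52 = 379 mol/h
S = 327 / 379 * 100
= 0.8628 * 100
= 86.28 %

86.28 %


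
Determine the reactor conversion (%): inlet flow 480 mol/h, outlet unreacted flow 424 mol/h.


X = (F_in - F_out) / F_in * 100
Moles reacted = 480 - 424 = 56
X = 56 / 480 * 100
= 0.1167 * 100
= 11.67 %

11.67 %


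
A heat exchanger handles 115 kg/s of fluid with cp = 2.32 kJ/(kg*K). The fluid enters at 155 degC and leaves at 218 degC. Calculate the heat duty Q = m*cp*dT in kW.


Q = m_dot * cp * delta_T
delta_T = 218 - 155 = 63 K
Q = 115 * 2.32 * 63
= 266.8 * 63
= 16808.4 kW

16808.4 kW


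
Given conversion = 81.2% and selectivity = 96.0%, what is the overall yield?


Overall yield = conversion (%) * selectivity (%) / 100
Conversion = 81.2%, Selectivity = 96.0%
Y = 81.2 * 96.0 / 100
= 77.952 %

77.952 %


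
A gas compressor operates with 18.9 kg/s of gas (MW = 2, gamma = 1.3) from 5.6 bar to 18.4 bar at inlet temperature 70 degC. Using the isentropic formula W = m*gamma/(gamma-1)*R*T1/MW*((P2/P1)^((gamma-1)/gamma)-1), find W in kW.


Isentropic work: W = m*(gamma/(gamma-1))*(R*T1/MW)*((P2/P1)^((gamma-1)/gamma) - 1)
T1 = 70 + 273.15 = 343.15 K
Pressure ratio = 18.4 / 5.6 = 3.28571
Exponent = (1.3 - 1)/1.3 = 0.230769
(P2/P1)^exp - 1 = 3.28571^0.230769 - 1 = 0.315897
W = 18.9 * 1.3 / 0.3 * 8.314 * 343.15 / 2 * 0.315897 = 36910

36910 kW


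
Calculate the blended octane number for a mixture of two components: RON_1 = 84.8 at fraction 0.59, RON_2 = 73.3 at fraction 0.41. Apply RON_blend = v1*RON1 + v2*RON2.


Linear blending: RON_blend = sum(vi * RONi)
Contribution 1: 0.59 * 84.8 = 50.032
Contribution 2: 0.41 * 73.3 = 30.053
RON_blend = 50.032 + 30.053 = 80.085

80.085


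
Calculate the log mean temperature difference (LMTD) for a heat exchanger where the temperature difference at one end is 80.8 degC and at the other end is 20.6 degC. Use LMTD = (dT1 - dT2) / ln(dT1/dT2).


LMTD = (dT1 - dT2) / ln(dT1/dT2)
= (80.8 - 20.6) / ln(80.8 / 20.6) = 60.2 / 1.36669 = 44.05

44.05 degC


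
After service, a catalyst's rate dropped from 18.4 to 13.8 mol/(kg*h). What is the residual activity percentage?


Activity (%) = (rate_used / rate_fresh) * 100
rate_used = 13.8, rate_fresh = 18.4
= (13.8 / 18.4) * 100
= 0.7500 * 100 = 75.00

75.00 %


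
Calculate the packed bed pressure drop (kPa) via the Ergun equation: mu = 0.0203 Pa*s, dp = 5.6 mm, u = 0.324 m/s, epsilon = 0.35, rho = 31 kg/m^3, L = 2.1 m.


dp = 5.6 mm = 0.0056 m
Viscous term = 150*0.0203*0.324*(1-0.35)^2 / (0.0056^2*0.35^3) = 310012
Inertial term = 1.75*31*0.324^2*(1-0.35) / (0.0056*0.35^3) = 15417.4
dP/L = 310012 + 15417.4 = 325429 Pa/m
dP = 325429 * 2.1 / 1000 = 683.4 kPa

683.4 kPa


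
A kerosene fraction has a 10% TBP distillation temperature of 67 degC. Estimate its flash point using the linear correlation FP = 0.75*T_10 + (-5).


FP = 0.75 * 67 + (-5) = 45.25

45.25 degC


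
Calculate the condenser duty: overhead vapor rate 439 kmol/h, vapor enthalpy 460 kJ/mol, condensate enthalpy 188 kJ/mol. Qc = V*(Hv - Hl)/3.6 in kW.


Qc = 439 * (460 - 188) / 3.6 = 439 * 272 / 3.6 = 33170

33170 kW


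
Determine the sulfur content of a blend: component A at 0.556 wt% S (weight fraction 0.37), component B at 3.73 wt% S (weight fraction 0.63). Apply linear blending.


Linear sulfur blending: S_blend = x1*S1 + x2*S2
Contribution 1: 0.37 * 0.556 = 0.20572 wt%
Contribution 2: 0.63 * 3.73 = 2.3499 wt%
S_blend = 0.20572 + 2.3499 = 2.55562

2.55562 wt%


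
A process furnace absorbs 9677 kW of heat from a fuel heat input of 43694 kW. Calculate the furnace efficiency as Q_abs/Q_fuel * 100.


Furnace efficiency = Q_absorbed / Q_fuel * 100
= 9677 / 43694 * 100 = 22.15

22.15 %


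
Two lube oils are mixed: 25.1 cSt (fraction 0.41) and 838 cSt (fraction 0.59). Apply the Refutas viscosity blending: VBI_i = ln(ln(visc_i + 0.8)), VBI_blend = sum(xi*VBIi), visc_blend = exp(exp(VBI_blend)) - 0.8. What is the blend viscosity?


Refutas method: VBN_i = 14.534*ln(ln(visc_i + 0.8)) + 10.975, blended linearly by mass fraction; since VBN is linear in VBI_i = ln(ln(visc_i + 0.8)) and the fractions sum to 1, blend VBI directly: visc = exp(exp(VBI_blend)) - 0.8
VBI_1 = ln(ln(25.1 + 0.8)) = 1.17996
VBI_2 = ln(ln(838 + 0.8)) = 1.90687
VBI_blend = 0.41 * 1.17996 + 0.59 * 1.90687 = 1.60884
visc_blend = exp(exp(1.60884)) - 0.8 = 147.2

147.2 cSt


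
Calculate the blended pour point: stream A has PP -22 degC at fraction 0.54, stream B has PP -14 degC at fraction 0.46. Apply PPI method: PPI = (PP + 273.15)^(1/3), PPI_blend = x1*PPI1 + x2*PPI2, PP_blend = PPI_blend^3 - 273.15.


PPI_1 = (-22 + 273.15)^(1/3) = 6.30925
PPI_2 = (-14 + 273.15)^(1/3) = 6.375541
PPI_blend = 0.54 * 6.30925 + 0.46 * 6.375541 = 6.339744
PP_blend = 6.339744^3 - 273.15 = 254.8092 - 273.15 = -18.34

-18.34 degC


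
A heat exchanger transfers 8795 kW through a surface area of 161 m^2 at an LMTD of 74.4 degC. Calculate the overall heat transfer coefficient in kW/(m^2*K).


From Q = U*A*LMTD, U = Q / (A * LMTD)
U = 8795 / (161 * 74.4) = 8795 / 11978.4 = 0.7342

0.7342 kW/(m^2*K)


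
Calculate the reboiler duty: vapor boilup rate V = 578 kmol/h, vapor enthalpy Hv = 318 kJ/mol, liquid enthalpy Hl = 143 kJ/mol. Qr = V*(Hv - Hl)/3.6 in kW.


Qr = 578 * (318 - 143) / 3.6 = 578 * 175 / 3.6 = 28100

28100 kW


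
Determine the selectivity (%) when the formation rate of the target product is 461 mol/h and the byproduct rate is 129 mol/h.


Selectivity = desired / (desired + undesired) * 100
Total products = 461 + 129 = 590 mol/h
S = 461 / 590 * 100
= 0.7814 * 100
= 78.14 %

78.14 %


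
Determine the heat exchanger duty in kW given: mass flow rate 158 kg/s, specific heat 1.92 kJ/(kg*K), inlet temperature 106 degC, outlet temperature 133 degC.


Q = m_dot * cp * delta_T
delta_T = 133 - 106 = 27 K
Q = 158 * 1.92 * 27
= 303.36 * 27
= 8190.72 kW

8190.72 kW


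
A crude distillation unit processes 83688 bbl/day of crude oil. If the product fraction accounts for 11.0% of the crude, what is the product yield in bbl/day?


Crude throughput = 83688 bbl/day
Fraction yield = 11.0%
yield = throughput * fraction / 100
yield = 83688 * 11.0 / 100 = 9205.68

9205.68 bbl/day


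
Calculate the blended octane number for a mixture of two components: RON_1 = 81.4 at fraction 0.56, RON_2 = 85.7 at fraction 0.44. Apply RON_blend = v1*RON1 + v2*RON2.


Linear blending: RON_blend = sum(vi * RONi)
Contribution 1: 0.56 * 81.4 = 45.584
Contribution 2: 0.44 * 85.7 = 37.708
RON_blend = 45.584 + 37.708 = 83.292

83.292


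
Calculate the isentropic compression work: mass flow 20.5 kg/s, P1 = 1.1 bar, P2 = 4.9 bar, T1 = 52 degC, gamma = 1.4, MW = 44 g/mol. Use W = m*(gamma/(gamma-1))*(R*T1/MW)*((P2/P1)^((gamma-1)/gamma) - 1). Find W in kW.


Isentropic work: W = m*(gamma/(gamma-1))*(R*T1/MW)*((P2/P1)^((gamma-1)/gamma) - 1)
T1 = 52 + 273.15 = 325.15 K
Pressure ratio = 4.9 / 1.1 = 4.45455
Exponent = (1.4 - 1)/1.4 = 0.285714
(P2/P1)^exp - 1 = 4.45455^0.285714 - 1 = 0.532401
W = 20.5 * 1.4 / 0.4 * 8.314 * 325.15 / 44 * 0.532401 = 2347

2347 kW


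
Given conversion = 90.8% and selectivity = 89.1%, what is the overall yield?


Overall yield = conversion (%) * selectivity (%) / 100
Conversion = 90.8%, Selectivity = 89.1%
Y = 90.8 * 89.1 / 100
= 80.9028 %

80.9028 %


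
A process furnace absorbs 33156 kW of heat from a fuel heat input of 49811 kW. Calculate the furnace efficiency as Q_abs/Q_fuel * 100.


Furnace efficiency = Q_absorbed / Q_fuel * 100
= 33156 / 49811 * 100 = 66.56

66.56 %


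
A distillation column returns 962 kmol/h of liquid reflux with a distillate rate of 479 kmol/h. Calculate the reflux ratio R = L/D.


Reflux ratio definition: R = L / D (liquid returned / distillate withdrawn)
L = 962 kmol/h, D = 479 kmol/h
R = 962 / 479 = 2.008

2.008


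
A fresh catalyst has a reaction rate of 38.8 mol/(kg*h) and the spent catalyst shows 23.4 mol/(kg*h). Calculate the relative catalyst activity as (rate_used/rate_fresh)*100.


Activity (%) = (rate_used / rate_fresh) * 100
rate_used = 23.4, rate_fresh = 38.8
= (23.4 / 38.8) * 100
= 0.6031 * 100 = 60.31

60.31 %


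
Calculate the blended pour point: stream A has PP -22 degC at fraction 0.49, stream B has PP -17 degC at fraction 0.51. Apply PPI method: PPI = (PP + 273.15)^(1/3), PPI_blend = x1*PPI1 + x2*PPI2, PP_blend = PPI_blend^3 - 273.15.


PPI_1 = (-22 + 273.15)^(1/3) = 6.30925
PPI_2 = (-17 + 273.15)^(1/3) = 6.350844
PPI_blend = 0.49 * 6.30925 + 0.51 * 6.350844 = 6.330463
PP_blend = 6.330463^3 - 273.15 = 253.6918 - 273.15 = -19.46

-19.46 degC


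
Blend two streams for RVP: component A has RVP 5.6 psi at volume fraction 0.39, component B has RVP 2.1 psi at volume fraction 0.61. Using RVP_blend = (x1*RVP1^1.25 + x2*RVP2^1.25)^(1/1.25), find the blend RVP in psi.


Chevron index: RVP_blend = (sum xi*RVPi^1.25)^(1/1.25)
RVP^1.25 terms: 0.39 * 5.6^1.25 + 0.61 * 2.1^1.25 = 4.90176
RVP_blend = 4.90176^(1/1.25) = 3.567

3.567 psi


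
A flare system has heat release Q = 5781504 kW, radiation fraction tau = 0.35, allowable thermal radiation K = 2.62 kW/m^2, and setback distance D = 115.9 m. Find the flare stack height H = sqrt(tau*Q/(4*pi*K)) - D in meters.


tau*Q/(4*pi*K) = 0.35 * 5781504 / (4 * pi * 2.62) = 61460.7
sqrt(61460.7) = 247.913
H = 247.913 - 115.9 = 132.0

132.0 m


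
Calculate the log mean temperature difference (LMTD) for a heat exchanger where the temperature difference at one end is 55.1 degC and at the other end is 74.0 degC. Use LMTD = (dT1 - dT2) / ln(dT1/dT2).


LMTD = (dT1 - dT2) / ln(dT1/dT2)
= (55.1 - 74.0) / ln(55.1 / 74.0) = -18.9 / -0.294915 = 64.09

64.09 degC


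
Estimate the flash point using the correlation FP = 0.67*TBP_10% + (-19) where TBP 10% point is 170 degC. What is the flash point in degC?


FP = 0.67 * 170 + (-19) = 94.9

94.9 degC


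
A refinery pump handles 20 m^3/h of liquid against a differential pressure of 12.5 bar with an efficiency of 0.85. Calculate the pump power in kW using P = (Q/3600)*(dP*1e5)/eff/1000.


Q = 20 / 3600 = 0.00555556 m^3/s
P = 0.00555556 * (12.5 * 1e5) / 0.85 / 1000 = 8.170

8.170 kW


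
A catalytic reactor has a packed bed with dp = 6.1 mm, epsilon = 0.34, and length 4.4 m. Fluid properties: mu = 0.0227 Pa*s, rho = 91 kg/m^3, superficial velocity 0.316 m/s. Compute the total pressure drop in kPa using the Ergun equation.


dp = 6.1 mm = 0.0061 m
Viscous term = 150*0.0227*0.316*(1-0.34)^2 / (0.0061^2*0.34^3) = 320476
Inertial term = 1.75*91*0.316^2*(1-0.34) / (0.0061*0.34^3) = 43775.5
dP/L = 320476 + 43775.5 = 364252 Pa/m
dP = 364252 * 4.4 / 1000 = 1603 kPa

1603 kPa


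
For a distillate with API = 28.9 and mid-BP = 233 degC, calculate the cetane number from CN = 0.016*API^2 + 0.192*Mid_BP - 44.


CN = 0.016 * 28.9^2 + 0.192 * 233 - 44
CN = 13.36336 + 44.736 - 44 = 14.09936

14.09936


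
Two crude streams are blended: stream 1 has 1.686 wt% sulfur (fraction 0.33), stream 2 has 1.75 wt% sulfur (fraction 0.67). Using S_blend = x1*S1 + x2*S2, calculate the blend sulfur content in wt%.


Linear sulfur blending: S_blend = x1*S1 + x2*S2
Contribution 1: 0.33 * 1.686 = 0.55638 wt%
Contribution 2: 0.67 * 1.75 = 1.1725 wt%
S_blend = 0.55638 + 1.1725 = 1.72888

1.72888 wt%


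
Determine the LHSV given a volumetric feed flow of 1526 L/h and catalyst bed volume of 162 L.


LHSV = volumetric feed rate / catalyst volume
= 1526 L/h / 162 L
= 9.420 h^-1

9.420 h^-1


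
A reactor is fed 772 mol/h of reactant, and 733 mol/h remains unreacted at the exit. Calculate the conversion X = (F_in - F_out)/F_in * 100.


X = (F_in - F_out) / F_in * 100
Moles reacted = 772 - 733 = 39
X = 39 / 772 * 100
= 0.05052 * 100
= 5.052 %

5.052 %


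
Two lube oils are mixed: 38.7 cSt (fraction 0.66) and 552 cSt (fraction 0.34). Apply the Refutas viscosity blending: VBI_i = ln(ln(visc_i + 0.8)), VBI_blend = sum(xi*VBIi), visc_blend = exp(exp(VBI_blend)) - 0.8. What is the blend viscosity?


Refutas method: VBN_i = 14.534*ln(ln(visc_i + 0.8)) + 10.975, blended linearly by mass fraction; since VBN is linear in VBI_i = ln(ln(visc_i + 0.8)) and the fractions sum to 1, blend VBI directly: visc = exp(exp(VBI_blend)) - 0.8
VBI_1 = ln(ln(38.7 + 0.8)) = 1.30191
VBI_2 = ln(ln(552 + 0.8)) = 1.84293
VBI_blend = 0.66 * 1.30191 + 0.34 * 1.84293 = 1.48586
visc_blend = exp(exp(1.48586)) - 0.8 = 82.19

82.19 cSt


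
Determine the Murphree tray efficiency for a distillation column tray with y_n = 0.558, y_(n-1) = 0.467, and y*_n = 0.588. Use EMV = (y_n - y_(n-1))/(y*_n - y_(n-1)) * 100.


Murphree vapor efficiency: EMV = (y_n - y_(n-1)) / (y*_n - y_(n-1)) * 100
EMV = (0.558 - 0.467) / (0.588 - 0.467) * 100 = 0.091 / 0.121 * 100 = 75.21

75.21 %


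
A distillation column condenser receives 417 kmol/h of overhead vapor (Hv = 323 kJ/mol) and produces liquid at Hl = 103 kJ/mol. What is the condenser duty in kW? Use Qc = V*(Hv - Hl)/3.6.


Qc = 417 * (323 - 103) / 3.6 = 417 * 220 / 3.6 = 25480

25480 kW


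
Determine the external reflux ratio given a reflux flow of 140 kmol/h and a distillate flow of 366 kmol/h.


Reflux ratio definition: R = L / D (liquid returned / distillate withdrawn)
L = 140 kmol/h, D = 366 kmol/h
R = 140 / 366 = 0.3825

0.3825
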